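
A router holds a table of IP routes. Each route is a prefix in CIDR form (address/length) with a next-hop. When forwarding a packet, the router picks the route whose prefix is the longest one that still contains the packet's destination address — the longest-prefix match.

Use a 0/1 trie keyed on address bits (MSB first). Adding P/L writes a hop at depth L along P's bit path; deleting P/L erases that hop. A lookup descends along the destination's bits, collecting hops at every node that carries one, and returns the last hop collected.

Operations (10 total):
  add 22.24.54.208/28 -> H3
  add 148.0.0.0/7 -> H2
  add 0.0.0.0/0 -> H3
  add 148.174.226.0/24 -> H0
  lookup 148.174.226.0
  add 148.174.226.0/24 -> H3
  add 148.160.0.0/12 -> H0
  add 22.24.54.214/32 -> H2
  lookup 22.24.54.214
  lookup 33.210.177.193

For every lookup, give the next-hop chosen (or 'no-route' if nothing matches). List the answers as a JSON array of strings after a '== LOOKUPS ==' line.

Process each operation:
  + 22.24.54.208/28 (H3) depth=28
  + 148.0.0.0/7 (H2) depth=7
  + 0.0.0.0/0 (H3) depth=0
  + 148.174.226.0/24 (H0) depth=24
  Q 148.174.226.0: descend 100101001010111011100010 ; hops seen [H3,H2,H0] ; pick H0
  + 148.174.226.0/24 (H3) depth=24
  + 148.160.0.0/12 (H0) depth=12
  + 22.24.54.214/32 (H2) depth=32
  Q 22.24.54.214: descend 00010110000110000011011011010110 ; hops seen [H3,H3,H2] ; pick H2
  Q 33.210.177.193: descend 00 ; hops seen [H3] ; pick H3

== LOOKUPS ==
["H0","H2","H3"]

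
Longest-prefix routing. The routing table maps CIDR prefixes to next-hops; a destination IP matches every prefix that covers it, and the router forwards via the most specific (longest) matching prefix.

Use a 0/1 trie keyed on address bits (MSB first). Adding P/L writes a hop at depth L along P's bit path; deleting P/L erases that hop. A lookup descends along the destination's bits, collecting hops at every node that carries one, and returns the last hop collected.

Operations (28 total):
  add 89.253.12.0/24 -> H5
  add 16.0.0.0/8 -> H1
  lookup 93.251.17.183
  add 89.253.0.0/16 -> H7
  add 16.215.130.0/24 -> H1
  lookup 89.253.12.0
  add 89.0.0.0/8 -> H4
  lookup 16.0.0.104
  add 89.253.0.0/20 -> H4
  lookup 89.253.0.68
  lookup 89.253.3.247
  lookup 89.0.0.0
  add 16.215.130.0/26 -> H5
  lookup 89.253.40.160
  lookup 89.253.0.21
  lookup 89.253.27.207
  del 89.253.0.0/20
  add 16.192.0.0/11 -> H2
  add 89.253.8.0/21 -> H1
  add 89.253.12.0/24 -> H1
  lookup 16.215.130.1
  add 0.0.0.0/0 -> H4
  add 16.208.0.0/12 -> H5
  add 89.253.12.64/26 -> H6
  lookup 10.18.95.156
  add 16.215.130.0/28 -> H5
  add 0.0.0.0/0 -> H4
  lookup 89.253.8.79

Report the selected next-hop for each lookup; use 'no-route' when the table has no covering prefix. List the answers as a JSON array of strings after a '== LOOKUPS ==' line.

Apply in order:
  add 89.253.12.0/24 -> H5 at depth 24
  add 16.0.0.0/8 -> H1 at depth 8
  ? 93.251.17.183  path d0:-→d1:-→d2:-→d3:-→d4:-→d5:-  best=no-route
  add 89.253.0.0/16 -> H7 at depth 16
  add 16.215.130.0/24 -> H1 at depth 24
  ? 89.253.12.0  path d0:-→d1:-→d2:-→d3:-→d4:-→d5:-→d6:-→d7:-→d8:-→d9:-→d10:-→d11:-→d12:-→d13:-→d14:-→d15:-→d16:H7→d17:-→d18:-→d19:-→d20:-→d21:-→d22:-→d23:-→d24:H5  best=H5
  add 89.0.0.0/8 -> H4 at depth 8
  ? 16.0.0.104  path d0:-→d1:-→d2:-→d3:-→d4:-→d5:-→d6:-→d7:-→d8:H1  best=H1
  add 89.253.0.0/20 -> H4 at depth 20
  ? 89.253.0.68  path d0:-→d1:-→d2:-→d3:-→d4:-→d5:-→d6:-→d7:-→d8:H4→d9:-→d10:-→d11:-→d12:-→d13:-→d14:-→d15:-→d16:H7→d17:-→d18:-→d19:-→d20:H4  best=H4
  ? 89.253.3.247  path d0:-→d1:-→d2:-→d3:-→d4:-→d5:-→d6:-→d7:-→d8:H4→d9:-→d10:-→d11:-→d12:-→d13:-→d14:-→d15:-→d16:H7→d17:-→d18:-→d19:-→d20:H4  best=H4
  ? 89.0.0.0  path d0:-→d1:-→d2:-→d3:-→d4:-→d5:-→d6:-→d7:-→d8:H4  best=H4
  add 16.215.130.0/26 -> H5 at depth 26
  ? 89.253.40.160  path d0:-→d1:-→d2:-→d3:-→d4:-→d5:-→d6:-→d7:-→d8:H4→d9:-→d10:-→d11:-→d12:-→d13:-→d14:-→d15:-→d16:H7→d17:-→d18:-  best=H7
  ? 89.253.0.21  path d0:-→d1:-→d2:-→d3:-→d4:-→d5:-→d6:-→d7:-→d8:H4→d9:-→d10:-→d11:-→d12:-→d13:-→d14:-→d15:-→d16:H7→d17:-→d18:-→d19:-→d20:H4  best=H4
  ? 89.253.27.207  path d0:-→d1:-→d2:-→d3:-→d4:-→d5:-→d6:-→d7:-→d8:H4→d9:-→d10:-→d11:-→d12:-→d13:-→d14:-→d15:-→d16:H7→d17:-→d18:-→d19:-  best=H7
  - 89.253.0.0/20 clear@20
  add 16.192.0.0/11 -> H2 at depth 11
  add 89.253.8.0/21 -> H1 at depth 21
  add 89.253.12.0/24 -> H1 at depth 24
  ? 16.215.130.1  path d0:-→d1:-→d2:-→d3:-→d4:-→d5:-→d6:-→d7:-→d8:H1→d9:-→d10:-→d11:H2→d12:-→d13:-→d14:-→d15:-→d16:-→d17:-→d18:-→d19:-→d20:-→d21:-→d22:-→d23:-→d24:H1→d25:-→d26:H5  best=H5
  add 0.0.0.0/0 -> H4 at depth 0
  add 16.208.0.0/12 -> H5 at depth 12
  add 89.253.12.64/26 -> H6 at depth 26
  ? 10.18.95.156  path d0:H4→d1:-→d2:-→d3:-  best=H4
  add 16.215.130.0/28 -> H5 at depth 28
  add 0.0.0.0/0 -> H4 at depth 0
  ? 89.253.8.79  path d0:H4→d1:-→d2:-→d3:-→d4:-→d5:-→d6:-→d7:-→d8:H4→d9:-→d10:-→d11:-→d12:-→d13:-→d14:-→d15:-→d16:H7→d17:-→d18:-→d19:-→d20:-→d21:H1  best=H1

== LOOKUPS ==
["no-route","H5","H1","H4","H4","H4","H7","H4","H7","H5","H4","H1"]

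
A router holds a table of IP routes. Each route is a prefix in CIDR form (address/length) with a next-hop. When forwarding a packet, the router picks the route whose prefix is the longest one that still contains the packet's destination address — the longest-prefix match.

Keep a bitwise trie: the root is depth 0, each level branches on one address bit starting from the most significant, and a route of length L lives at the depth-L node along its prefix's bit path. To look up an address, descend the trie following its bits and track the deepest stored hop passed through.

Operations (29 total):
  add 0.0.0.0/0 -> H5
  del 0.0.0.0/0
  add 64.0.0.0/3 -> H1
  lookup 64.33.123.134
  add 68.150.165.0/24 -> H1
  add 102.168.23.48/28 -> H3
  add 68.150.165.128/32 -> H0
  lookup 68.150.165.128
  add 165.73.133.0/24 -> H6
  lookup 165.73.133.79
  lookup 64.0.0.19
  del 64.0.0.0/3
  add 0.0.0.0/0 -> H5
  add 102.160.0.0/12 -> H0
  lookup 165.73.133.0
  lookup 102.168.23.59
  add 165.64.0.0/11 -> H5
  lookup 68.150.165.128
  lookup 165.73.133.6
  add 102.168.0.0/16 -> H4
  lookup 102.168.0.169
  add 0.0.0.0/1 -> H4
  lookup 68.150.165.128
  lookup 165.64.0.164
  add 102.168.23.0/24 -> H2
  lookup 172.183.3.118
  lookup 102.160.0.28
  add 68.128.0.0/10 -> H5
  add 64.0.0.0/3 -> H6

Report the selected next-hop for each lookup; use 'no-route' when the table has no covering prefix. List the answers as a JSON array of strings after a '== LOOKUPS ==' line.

Process each operation:
  + 0.0.0.0/0 (H5) depth=0
  - 0.0.0.0/0 clear@0
  + 64.0.0.0/3 (H1) depth=3
  ? 64.33.123.134  path d0:-→d1:-→d2:-→d3:H1  best=H1
  + 68.150.165.0/24 (H1) depth=24
  + 102.168.23.48/28 (H3) depth=28
  + 68.150.165.128/32 (H0) depth=32
  ? 68.150.165.128  path d0:-→d1:-→d2:-→d3:H1→d4:-→d5:-→d6:-→d7:-→d8:-→d9:-→d10:-→d11:-→d12:-→d13:-→d14:-→d15:-→d16:-→d17:-→d18:-→d19:-→d20:-→d21:-→d22:-→d23:-→d24:H1→d25:-→d26:-→d27:-→d28:-→d29:-→d30:-→d31:-→d32:H0  best=H0
  + 165.73.133.0/24 (H6) depth=24
  ? 165.73.133.79  path d0:-→d1:-→d2:-→d3:-→d4:-→d5:-→d6:-→d7:-→d8:-→d9:-→d10:-→d11:-→d12:-→d13:-→d14:-→d15:-→d16:-→d17:-→d18:-→d19:-→d20:-→d21:-→d22:-→d23:-→d24:H6  best=H6
  ? 64.0.0.19  path d0:-→d1:-→d2:-→d3:H1→d4:-→d5:-  best=H1
  - 64.0.0.0/3 clear@3
  + 0.0.0.0/0 (H5) depth=0
  + 102.160.0.0/12 (H0) depth=12
  ? 165.73.133.0  path d0:H5→d1:-→d2:-→d3:-→d4:-→d5:-→d6:-→d7:-→d8:-→d9:-→d10:-→d11:-→d12:-→d13:-→d14:-→d15:-→d16:-→d17:-→d18:-→d19:-→d20:-→d21:-→d22:-→d23:-→d24:H6  best=H6
  ? 102.168.23.59  path d0:H5→d1:-→d2:-→d3:-→d4:-→d5:-→d6:-→d7:-→d8:-→d9:-→d10:-→d11:-→d12:H0→d13:-→d14:-→d15:-→d16:-→d17:-→d18:-→d19:-→d20:-→d21:-→d22:-→d23:-→d24:-→d25:-→d26:-→d27:-→d28:H3  best=H3
  + 165.64.0.0/11 (H5) depth=11
  ? 68.150.165.128  path d0:H5→d1:-→d2:-→d3:-→d4:-→d5:-→d6:-→d7:-→d8:-→d9:-→d10:-→d11:-→d12:-→d13:-→d14:-→d15:-→d16:-→d17:-→d18:-→d19:-→d20:-→d21:-→d22:-→d23:-→d24:H1→d25:-→d26:-→d27:-→d28:-→d29:-→d30:-→d31:-→d32:H0  best=H0
  ? 165.73.133.6  path d0:H5→d1:-→d2:-→d3:-→d4:-→d5:-→d6:-→d7:-→d8:-→d9:-→d10:-→d11:H5→d12:-→d13:-→d14:-→d15:-→d16:-→d17:-→d18:-→d19:-→d20:-→d21:-→d22:-→d23:-→d24:H6  best=H6
  + 102.168.0.0/16 (H4) depth=16
  ? 102.168.0.169  path d0:H5→d1:-→d2:-→d3:-→d4:-→d5:-→d6:-→d7:-→d8:-→d9:-→d10:-→d11:-→d12:H0→d13:-→d14:-→d15:-→d16:H4→d17:-→d18:-→d19:-  best=H4
  + 0.0.0.0/1 (H4) depth=1
  ? 68.150.165.128  path d0:H5→d1:H4→d2:-→d3:-→d4:-→d5:-→d6:-→d7:-→d8:-→d9:-→d10:-→d11:-→d12:-→d13:-→d14:-→d15:-→d16:-→d17:-→d18:-→d19:-→d20:-→d21:-→d22:-→d23:-→d24:H1→d25:-→d26:-→d27:-→d28:-→d29:-→d30:-→d31:-→d32:H0  best=H0
  ? 165.64.0.164  path d0:H5→d1:-→d2:-→d3:-→d4:-→d5:-→d6:-→d7:-→d8:-→d9:-→d10:-→d11:H5→d12:-  best=H5
  + 102.168.23.0/24 (H2) depth=24
  ? 172.183.3.118  path d0:H5→d1:-→d2:-→d3:-→d4:-  best=H5
  ? 102.160.0.28  path d0:H5→d1:H4→d2:-→d3:-→d4:-→d5:-→d6:-→d7:-→d8:-→d9:-→d10:-→d11:-→d12:H0  best=H0
  + 68.128.0.0/10 (H5) depth=10
  + 64.0.0.0/3 (H6) depth=3

== LOOKUPS ==
["H1","H0","H6","H1","H6","H3","H0","H6","H4","H0","H5","H5","H0"]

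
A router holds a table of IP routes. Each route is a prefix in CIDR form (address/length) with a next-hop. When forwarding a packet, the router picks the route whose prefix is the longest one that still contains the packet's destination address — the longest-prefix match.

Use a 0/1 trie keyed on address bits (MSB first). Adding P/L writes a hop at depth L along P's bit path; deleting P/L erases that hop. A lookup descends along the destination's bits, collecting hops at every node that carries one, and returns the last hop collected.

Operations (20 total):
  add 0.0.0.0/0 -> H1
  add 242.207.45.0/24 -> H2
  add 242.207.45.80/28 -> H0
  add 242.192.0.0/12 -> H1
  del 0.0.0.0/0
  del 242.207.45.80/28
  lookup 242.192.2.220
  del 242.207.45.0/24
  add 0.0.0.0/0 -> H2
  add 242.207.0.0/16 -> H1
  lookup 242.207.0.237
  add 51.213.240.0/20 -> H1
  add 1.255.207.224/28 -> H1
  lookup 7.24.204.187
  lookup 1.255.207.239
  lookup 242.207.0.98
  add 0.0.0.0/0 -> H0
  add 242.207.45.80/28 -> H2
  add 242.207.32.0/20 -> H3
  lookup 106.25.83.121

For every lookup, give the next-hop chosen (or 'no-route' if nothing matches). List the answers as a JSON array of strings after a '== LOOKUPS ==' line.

Process each operation:
  add 0.0.0.0/0 -> H1 at depth 0
  add 242.207.45.0/24 -> H2 at depth 24
  add 242.207.45.80/28 -> H0 at depth 28
  add 242.192.0.0/12 -> H1 at depth 12
  - 0.0.0.0/0 clear@0
  - 242.207.45.80/28 clear@28
  ? 242.192.2.220  path d0:-→d1:-→d2:-→d3:-→d4:-→d5:-→d6:-→d7:-→d8:-→d9:-→d10:-→d11:-→d12:H1  best=H1
  - 242.207.45.0/24 clear@24
  add 0.0.0.0/0 -> H2 at depth 0
  add 242.207.0.0/16 -> H1 at depth 16
  ? 242.207.0.237  path d0:H2→d1:-→d2:-→d3:-→d4:-→d5:-→d6:-→d7:-→d8:-→d9:-→d10:-→d11:-→d12:H1→d13:-→d14:-→d15:-→d16:H1→d17:-→d18:-  best=H1
  add 51.213.240.0/20 -> H1 at depth 20
  add 1.255.207.224/28 -> H1 at depth 28
  ? 7.24.204.187  path d0:H2→d1:-→d2:-→d3:-→d4:-→d5:-  best=H2
  ? 1.255.207.239  path d0:H2→d1:-→d2:-→d3:-→d4:-→d5:-→d6:-→d7:-→d8:-→d9:-→d10:-→d11:-→d12:-→d13:-→d14:-→d15:-→d16:-→d17:-→d18:-→d19:-→d20:-→d21:-→d22:-→d23:-→d24:-→d25:-→d26:-→d27:-→d28:H1  best=H1
  ? 242.207.0.98  path d0:H2→d1:-→d2:-→d3:-→d4:-→d5:-→d6:-→d7:-→d8:-→d9:-→d10:-→d11:-→d12:H1→d13:-→d14:-→d15:-→d16:H1→d17:-→d18:-  best=H1
  add 0.0.0.0/0 -> H0 at depth 0
  add 242.207.45.80/28 -> H2 at depth 28
  add 242.207.32.0/20 -> H3 at depth 20
  ? 106.25.83.121  path d0:H0→d1:-  best=H0

== LOOKUPS ==
["H1","H1","H2","H1","H1","H0"]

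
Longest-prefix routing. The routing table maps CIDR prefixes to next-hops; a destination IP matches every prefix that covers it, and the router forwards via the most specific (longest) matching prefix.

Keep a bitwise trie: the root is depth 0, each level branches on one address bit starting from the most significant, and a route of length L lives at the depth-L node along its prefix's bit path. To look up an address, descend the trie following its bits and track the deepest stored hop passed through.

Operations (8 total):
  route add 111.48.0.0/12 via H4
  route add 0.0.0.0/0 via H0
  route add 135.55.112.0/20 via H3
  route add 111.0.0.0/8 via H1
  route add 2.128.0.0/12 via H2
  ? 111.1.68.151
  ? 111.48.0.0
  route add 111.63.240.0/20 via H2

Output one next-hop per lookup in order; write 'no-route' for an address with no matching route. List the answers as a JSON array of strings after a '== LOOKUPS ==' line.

Apply in order:
  add 111.48.0.0/12 -> H4 at depth 12
  add 0.0.0.0/0 -> H0 at depth 0
  add 135.55.112.0/20 -> H3 at depth 20
  add 111.0.0.0/8 -> H1 at depth 8
  add 2.128.0.0/12 -> H2 at depth 12
  ? 111.1.68.151  path d0:H0→d1:-→d2:-→d3:-→d4:-→d5:-→d6:-→d7:-→d8:H1→d9:-→d10:-  best=H1
  ? 111.48.0.0  path d0:H0→d1:-→d2:-→d3:-→d4:-→d5:-→d6:-→d7:-→d8:H1→d9:-→d10:-→d11:-→d12:H4  best=H4
  add 111.63.240.0/20 -> H2 at depth 20

== LOOKUPS ==
["H1","H4"]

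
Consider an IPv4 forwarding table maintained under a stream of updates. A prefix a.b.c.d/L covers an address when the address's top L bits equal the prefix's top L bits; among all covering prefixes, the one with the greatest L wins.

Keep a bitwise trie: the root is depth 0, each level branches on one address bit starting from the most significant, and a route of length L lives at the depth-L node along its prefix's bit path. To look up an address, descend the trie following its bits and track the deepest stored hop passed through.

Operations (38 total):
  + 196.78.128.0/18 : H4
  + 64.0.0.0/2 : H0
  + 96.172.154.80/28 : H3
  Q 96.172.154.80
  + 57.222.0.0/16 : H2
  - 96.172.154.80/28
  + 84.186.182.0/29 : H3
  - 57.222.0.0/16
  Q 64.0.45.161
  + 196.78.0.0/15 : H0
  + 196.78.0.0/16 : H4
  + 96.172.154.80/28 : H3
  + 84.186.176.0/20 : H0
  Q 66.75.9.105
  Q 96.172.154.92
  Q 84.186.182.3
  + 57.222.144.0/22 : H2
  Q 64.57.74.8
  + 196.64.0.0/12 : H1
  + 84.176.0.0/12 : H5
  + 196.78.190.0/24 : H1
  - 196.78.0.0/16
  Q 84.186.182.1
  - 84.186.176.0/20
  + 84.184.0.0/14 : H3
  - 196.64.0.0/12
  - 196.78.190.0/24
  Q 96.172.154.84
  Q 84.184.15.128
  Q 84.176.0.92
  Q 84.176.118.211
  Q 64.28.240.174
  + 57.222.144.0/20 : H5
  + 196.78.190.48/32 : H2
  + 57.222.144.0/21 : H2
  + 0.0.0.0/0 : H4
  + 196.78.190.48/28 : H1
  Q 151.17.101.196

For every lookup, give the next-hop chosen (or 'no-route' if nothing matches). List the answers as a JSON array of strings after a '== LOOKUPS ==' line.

Apply in order:
  add 196.78.128.0/18 -> H4 at depth 18
  add 64.0.0.0/2 -> H0 at depth 2
  add 96.172.154.80/28 -> H3 at depth 28
  Q 96.172.154.80: descend 0110000010101100100110100101 ; hops seen [H0,H3] ; pick H3
  add 57.222.0.0/16 -> H2 at depth 16
  - 96.172.154.80/28 clear@28
  add 84.186.182.0/29 -> H3 at depth 29
  - 57.222.0.0/16 clear@16
  Q 64.0.45.161: descend 010 ; hops seen [H0] ; pick H0
  add 196.78.0.0/15 -> H0 at depth 15
  add 196.78.0.0/16 -> H4 at depth 16
  add 96.172.154.80/28 -> H3 at depth 28
  add 84.186.176.0/20 -> H0 at depth 20
  Q 66.75.9.105: descend 010 ; hops seen [H0] ; pick H0
  Q 96.172.154.92: descend 0110000010101100100110100101 ; hops seen [H0,H3] ; pick H3
  Q 84.186.182.3: descend 01010100101110101011011000000 ; hops seen [H0,H0,H3] ; pick H3
  add 57.222.144.0/22 -> H2 at depth 22
  Q 64.57.74.8: descend 010 ; hops seen [H0] ; pick H0
  add 196.64.0.0/12 -> H1 at depth 12
  add 84.176.0.0/12 -> H5 at depth 12
  add 196.78.190.0/24 -> H1 at depth 24
  - 196.78.0.0/16 clear@16
  Q 84.186.182.1: descend 01010100101110101011011000000 ; hops seen [H0,H5,H0,H3] ; pick H3
  - 84.186.176.0/20 clear@20
  add 84.184.0.0/14 -> H3 at depth 14
  - 196.64.0.0/12 clear@12
  - 196.78.190.0/24 clear@24
  Q 96.172.154.84: descend 0110000010101100100110100101 ; hops seen [H0,H3] ; pick H3
  Q 84.184.15.128: descend 01010100101110 ; hops seen [H0,H5,H3] ; pick H3
  Q 84.176.0.92: descend 010101001011 ; hops seen [H0,H5] ; pick H5
  Q 84.176.118.211: descend 010101001011 ; hops seen [H0,H5] ; pick H5
  Q 64.28.240.174: descend 010 ; hops seen [H0] ; pick H0
  add 57.222.144.0/20 -> H5 at depth 20
  add 196.78.190.48/32 -> H2 at depth 32
  add 57.222.144.0/21 -> H2 at depth 21
  add 0.0.0.0/0 -> H4 at depth 0
  add 196.78.190.48/28 -> H1 at depth 28
  Q 151.17.101.196: descend 1 ; hops seen [H4] ; pick H4

== LOOKUPS ==
["H3","H0","H0","H3","H3","H0","H3","H3","H3","H5","H5","H0","H4"]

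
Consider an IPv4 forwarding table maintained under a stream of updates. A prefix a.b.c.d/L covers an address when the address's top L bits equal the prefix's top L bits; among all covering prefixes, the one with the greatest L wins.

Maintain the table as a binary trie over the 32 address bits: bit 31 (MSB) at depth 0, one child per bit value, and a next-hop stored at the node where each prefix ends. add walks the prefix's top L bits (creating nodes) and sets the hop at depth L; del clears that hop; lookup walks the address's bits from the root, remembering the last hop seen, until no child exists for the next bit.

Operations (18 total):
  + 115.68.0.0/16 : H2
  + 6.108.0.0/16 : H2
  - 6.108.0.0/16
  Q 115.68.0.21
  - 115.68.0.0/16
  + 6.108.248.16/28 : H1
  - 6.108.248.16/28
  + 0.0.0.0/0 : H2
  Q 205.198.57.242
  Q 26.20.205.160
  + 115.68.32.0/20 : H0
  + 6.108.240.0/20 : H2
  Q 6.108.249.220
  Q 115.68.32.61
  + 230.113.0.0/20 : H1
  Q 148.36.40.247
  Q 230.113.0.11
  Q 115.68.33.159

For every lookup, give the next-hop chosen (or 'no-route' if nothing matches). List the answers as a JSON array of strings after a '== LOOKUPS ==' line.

Trace:
  add 115.68.0.0/16 -> H2 at depth 16
  add 6.108.0.0/16 -> H2 at depth 16
  - 6.108.0.0/16 clear@16
  ? 115.68.0.21  path d0:-→d1:-→d2:-→d3:-→d4:-→d5:-→d6:-→d7:-→d8:-→d9:-→d10:-→d11:-→d12:-→d13:-→d14:-→d15:-→d16:H2  best=H2
  - 115.68.0.0/16 clear@16
  add 6.108.248.16/28 -> H1 at depth 28
  - 6.108.248.16/28 clear@28
  add 0.0.0.0/0 -> H2 at depth 0
  ? 205.198.57.242  path d0:H2  best=H2
  ? 26.20.205.160  path d0:H2→d1:-→d2:-→d3:-  best=H2
  add 115.68.32.0/20 -> H0 at depth 20
  add 6.108.240.0/20 -> H2 at depth 20
  ? 6.108.249.220  path d0:H2→d1:-→d2:-→d3:-→d4:-→d5:-→d6:-→d7:-→d8:-→d9:-→d10:-→d11:-→d12:-→d13:-→d14:-→d15:-→d16:-→d17:-→d18:-→d19:-→d20:H2→d21:-→d22:-→d23:-  best=H2
  ? 115.68.32.61  path d0:H2→d1:-→d2:-→d3:-→d4:-→d5:-→d6:-→d7:-→d8:-→d9:-→d10:-→d11:-→d12:-→d13:-→d14:-→d15:-→d16:-→d17:-→d18:-→d19:-→d20:H0  best=H0
  add 230.113.0.0/20 -> H1 at depth 20
  ? 148.36.40.247  path d0:H2→d1:-  best=H2
  ? 230.113.0.11  path d0:H2→d1:-→d2:-→d3:-→d4:-→d5:-→d6:-→d7:-→d8:-→d9:-→d10:-→d11:-→d12:-→d13:-→d14:-→d15:-→d16:-→d17:-→d18:-→d19:-→d20:H1  best=H1
  ? 115.68.33.159  path d0:H2→d1:-→d2:-→d3:-→d4:-→d5:-→d6:-→d7:-→d8:-→d9:-→d10:-→d11:-→d12:-→d13:-→d14:-→d15:-→d16:-→d17:-→d18:-→d19:-→d20:H0  best=H0

== LOOKUPS ==
["H2","H2","H2","H2","H0","H2","H1","H0"]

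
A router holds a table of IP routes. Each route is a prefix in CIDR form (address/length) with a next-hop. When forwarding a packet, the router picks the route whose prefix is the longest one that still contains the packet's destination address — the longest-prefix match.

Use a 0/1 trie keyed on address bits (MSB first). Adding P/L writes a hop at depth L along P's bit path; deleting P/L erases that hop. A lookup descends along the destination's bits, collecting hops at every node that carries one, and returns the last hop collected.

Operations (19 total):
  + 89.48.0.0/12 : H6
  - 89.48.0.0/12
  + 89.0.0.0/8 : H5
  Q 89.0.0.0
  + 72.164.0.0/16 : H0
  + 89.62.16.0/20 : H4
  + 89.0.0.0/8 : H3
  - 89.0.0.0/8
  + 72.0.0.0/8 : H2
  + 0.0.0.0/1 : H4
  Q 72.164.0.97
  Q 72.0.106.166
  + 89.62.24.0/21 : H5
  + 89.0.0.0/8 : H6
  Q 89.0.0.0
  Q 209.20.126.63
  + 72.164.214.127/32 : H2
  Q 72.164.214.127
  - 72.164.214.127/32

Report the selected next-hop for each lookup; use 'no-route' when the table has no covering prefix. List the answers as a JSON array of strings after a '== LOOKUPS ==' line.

Trace:
  + 89.48.0.0/12 (H6) depth=12
  - 89.48.0.0/12 clear@12
  + 89.0.0.0/8 (H5) depth=8
  Q 89.0.0.0: descend 0101100100 ; hops seen [H5] ; pick H5
  + 72.164.0.0/16 (H0) depth=16
  + 89.62.16.0/20 (H4) depth=20
  + 89.0.0.0/8 (H3) depth=8
  - 89.0.0.0/8 clear@8
  + 72.0.0.0/8 (H2) depth=8
  + 0.0.0.0/1 (H4) depth=1
  Q 72.164.0.97: descend 0100100010100100 ; hops seen [H4,H2,H0] ; pick H0
  Q 72.0.106.166: descend 01001000 ; hops seen [H4,H2] ; pick H2
  + 89.62.24.0/21 (H5) depth=21
  + 89.0.0.0/8 (H6) depth=8
  Q 89.0.0.0: descend 0101100100 ; hops seen [H4,H6] ; pick H6
  Q 209.20.126.63: descend ε ; hops seen [∅] ; pick no-route
  + 72.164.214.127/32 (H2) depth=32
  Q 72.164.214.127: descend 01001000101001001101011001111111 ; hops seen [H4,H2,H0,H2] ; pick H2
  - 72.164.214.127/32 clear@32

== LOOKUPS ==
["H5","H0","H2","H6","no-route","H2"]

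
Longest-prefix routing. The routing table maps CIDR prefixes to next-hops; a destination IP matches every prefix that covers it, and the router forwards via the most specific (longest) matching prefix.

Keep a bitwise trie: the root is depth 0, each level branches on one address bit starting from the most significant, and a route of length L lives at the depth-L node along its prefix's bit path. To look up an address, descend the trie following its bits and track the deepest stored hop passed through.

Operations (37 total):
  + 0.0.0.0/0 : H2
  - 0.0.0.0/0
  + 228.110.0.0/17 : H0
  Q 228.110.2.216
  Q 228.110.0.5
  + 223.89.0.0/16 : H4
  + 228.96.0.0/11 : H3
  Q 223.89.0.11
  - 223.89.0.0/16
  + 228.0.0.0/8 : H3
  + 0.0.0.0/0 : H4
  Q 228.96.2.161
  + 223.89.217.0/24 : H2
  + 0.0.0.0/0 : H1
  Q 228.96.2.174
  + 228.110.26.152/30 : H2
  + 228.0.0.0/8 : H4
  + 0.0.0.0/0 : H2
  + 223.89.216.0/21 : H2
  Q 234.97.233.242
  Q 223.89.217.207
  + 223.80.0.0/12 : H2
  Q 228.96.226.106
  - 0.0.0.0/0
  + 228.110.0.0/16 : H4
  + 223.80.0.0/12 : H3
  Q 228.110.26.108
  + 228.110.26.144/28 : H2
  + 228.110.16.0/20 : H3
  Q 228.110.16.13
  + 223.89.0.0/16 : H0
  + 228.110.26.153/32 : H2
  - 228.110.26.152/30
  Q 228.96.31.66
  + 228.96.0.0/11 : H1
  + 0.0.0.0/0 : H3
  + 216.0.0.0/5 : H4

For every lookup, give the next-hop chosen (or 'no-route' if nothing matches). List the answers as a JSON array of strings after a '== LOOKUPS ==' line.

Trace:
  add 0.0.0.0/0 -> H2 at depth 0
  - 0.0.0.0/0 clear@0
  add 228.110.0.0/17 -> H0 at depth 17
  lookup 228.110.2.216: bits 11100100011011100 walk d0:-→d1:-→d2:-→d3:-→d4:-→d5:-→d6:-→d7:-→d8:-→d9:-→d10:-→d11:-→d12:-→d13:-→d14:-→d15:-→d16:-→d17:H0 -> H0
  lookup 228.110.0.5: bits 11100100011011100 walk d0:-→d1:-→d2:-→d3:-→d4:-→d5:-→d6:-→d7:-→d8:-→d9:-→d10:-→d11:-→d12:-→d13:-→d14:-→d15:-→d16:-→d17:H0 -> H0
  add 223.89.0.0/16 -> H4 at depth 16
  add 228.96.0.0/11 -> H3 at depth 11
  lookup 223.89.0.11: bits 1101111101011001 walk d0:-→d1:-→d2:-→d3:-→d4:-→d5:-→d6:-→d7:-→d8:-→d9:-→d10:-→d11:-→d12:-→d13:-→d14:-→d15:-→d16:H4 -> H4
  - 223.89.0.0/16 clear@16
  add 228.0.0.0/8 -> H3 at depth 8
  add 0.0.0.0/0 -> H4 at depth 0
  lookup 228.96.2.161: bits 111001000110 walk d0:H4→d1:-→d2:-→d3:-→d4:-→d5:-→d6:-→d7:-→d8:H3→d9:-→d10:-→d11:H3→d12:- -> H3
  add 223.89.217.0/24 -> H2 at depth 24
  add 0.0.0.0/0 -> H1 at depth 0
  lookup 228.96.2.174: bits 111001000110 walk d0:H1→d1:-→d2:-→d3:-→d4:-→d5:-→d6:-→d7:-→d8:H3→d9:-→d10:-→d11:H3→d12:- -> H3
  add 228.110.26.152/30 -> H2 at depth 30
  add 228.0.0.0/8 -> H4 at depth 8
  add 0.0.0.0/0 -> H2 at depth 0
  add 223.89.216.0/21 -> H2 at depth 21
  lookup 234.97.233.242: bits 1110 walk d0:H2→d1:-→d2:-→d3:-→d4:- -> H2
  lookup 223.89.217.207: bits 110111110101100111011001 walk d0:H2→d1:-→d2:-→d3:-→d4:-→d5:-→d6:-→d7:-→d8:-→d9:-→d10:-→d11:-→d12:-→d13:-→d14:-→d15:-→d16:-→d17:-→d18:-→d19:-→d20:-→d21:H2→d22:-→d23:-→d24:H2 -> H2
  add 223.80.0.0/12 -> H2 at depth 12
  lookup 228.96.226.106: bits 111001000110 walk d0:H2→d1:-→d2:-→d3:-→d4:-→d5:-→d6:-→d7:-→d8:H4→d9:-→d10:-→d11:H3→d12:- -> H3
  - 0.0.0.0/0 clear@0
  add 228.110.0.0/16 -> H4 at depth 16
  add 223.80.0.0/12 -> H3 at depth 12
  lookup 228.110.26.108: bits 111001000110111000011010 walk d0:-→d1:-→d2:-→d3:-→d4:-→d5:-→d6:-→d7:-→d8:H4→d9:-→d10:-→d11:H3→d12:-→d13:-→d14:-→d15:-→d16:H4→d17:H0→d18:-→d19:-→d20:-→d21:-→d22:-→d23:-→d24:- -> H0
  add 228.110.26.144/28 -> H2 at depth 28
  add 228.110.16.0/20 -> H3 at depth 20
  lookup 228.110.16.13: bits 11100100011011100001 walk d0:-→d1:-→d2:-→d3:-→d4:-→d5:-→d6:-→d7:-→d8:H4→d9:-→d10:-→d11:H3→d12:-→d13:-→d14:-→d15:-→d16:H4→d17:H0→d18:-→d19:-→d20:H3 -> H3
  add 223.89.0.0/16 -> H0 at depth 16
  add 228.110.26.153/32 -> H2 at depth 32
  - 228.110.26.152/30 clear@30
  lookup 228.96.31.66: bits 111001000110 walk d0:-→d1:-→d2:-→d3:-→d4:-→d5:-→d6:-→d7:-→d8:H4→d9:-→d10:-→d11:H3→d12:- -> H3
  add 228.96.0.0/11 -> H1 at depth 11
  add 0.0.0.0/0 -> H3 at depth 0
  add 216.0.0.0/5 -> H4 at depth 5

== LOOKUPS ==
["H0","H0","H4","H3","H3","H2","H2","H3","H0","H3","H3"]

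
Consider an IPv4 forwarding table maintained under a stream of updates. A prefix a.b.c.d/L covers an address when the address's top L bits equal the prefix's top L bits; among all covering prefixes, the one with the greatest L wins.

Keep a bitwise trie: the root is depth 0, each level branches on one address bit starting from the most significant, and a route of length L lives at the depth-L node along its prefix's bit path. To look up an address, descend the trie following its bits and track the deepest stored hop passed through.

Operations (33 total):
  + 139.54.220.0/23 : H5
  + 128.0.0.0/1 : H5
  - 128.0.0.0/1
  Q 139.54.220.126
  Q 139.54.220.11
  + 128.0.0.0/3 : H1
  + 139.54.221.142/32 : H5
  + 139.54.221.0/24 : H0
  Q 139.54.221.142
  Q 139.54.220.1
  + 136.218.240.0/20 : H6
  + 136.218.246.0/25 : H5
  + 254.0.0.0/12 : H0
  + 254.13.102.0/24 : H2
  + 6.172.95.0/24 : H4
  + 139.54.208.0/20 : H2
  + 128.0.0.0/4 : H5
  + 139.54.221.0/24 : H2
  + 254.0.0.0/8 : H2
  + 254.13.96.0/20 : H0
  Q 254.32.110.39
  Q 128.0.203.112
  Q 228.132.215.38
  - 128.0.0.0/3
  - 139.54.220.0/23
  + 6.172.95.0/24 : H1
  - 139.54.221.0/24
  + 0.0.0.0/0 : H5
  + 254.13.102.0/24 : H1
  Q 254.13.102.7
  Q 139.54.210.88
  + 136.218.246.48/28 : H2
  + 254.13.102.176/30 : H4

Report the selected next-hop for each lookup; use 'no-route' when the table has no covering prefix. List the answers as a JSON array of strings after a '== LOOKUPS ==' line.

Apply in order:
  add 139.54.220.0/23 -> H5 at depth 23
  add 128.0.0.0/1 -> H5 at depth 1
  del 128.0.0.0/1 (clear depth 1)
  lookup 139.54.220.126: bits 10001011001101101101110 walk d0:-→d1:-→d2:-→d3:-→d4:-→d5:-→d6:-→d7:-→d8:-→d9:-→d10:-→d11:-→d12:-→d13:-→d14:-→d15:-→d16:-→d17:-→d18:-→d19:-→d20:-→d21:-→d22:-→d23:H5 -> H5
  lookup 139.54.220.11: bits 10001011001101101101110 walk d0:-→d1:-→d2:-→d3:-→d4:-→d5:-→d6:-→d7:-→d8:-→d9:-→d10:-→d11:-→d12:-→d13:-→d14:-→d15:-→d16:-→d17:-→d18:-→d19:-→d20:-→d21:-→d22:-→d23:H5 -> H5
  add 128.0.0.0/3 -> H1 at depth 3
  add 139.54.221.142/32 -> H5 at depth 32
  add 139.54.221.0/24 -> H0 at depth 24
  lookup 139.54.221.142: bits 10001011001101101101110110001110 walk d0:-→d1:-→d2:-→d3:H1→d4:-→d5:-→d6:-→d7:-→d8:-→d9:-→d10:-→d11:-→d12:-→d13:-→d14:-→d15:-→d16:-→d17:-→d18:-→d19:-→d20:-→d21:-→d22:-→d23:H5→d24:H0→d25:-→d26:-→d27:-→d28:-→d29:-→d30:-→d31:-→d32:H5 -> H5
  lookup 139.54.220.1: bits 10001011001101101101110 walk d0:-→d1:-→d2:-→d3:H1→d4:-→d5:-→d6:-→d7:-→d8:-→d9:-→d10:-→d11:-→d12:-→d13:-→d14:-→d15:-→d16:-→d17:-→d18:-→d19:-→d20:-→d21:-→d22:-→d23:H5 -> H5
  add 136.218.240.0/20 -> H6 at depth 20
  add 136.218.246.0/25 -> H5 at depth 25
  add 254.0.0.0/12 -> H0 at depth 12
  add 254.13.102.0/24 -> H2 at depth 24
  add 6.172.95.0/24 -> H4 at depth 24
  add 139.54.208.0/20 -> H2 at depth 20
  add 128.0.0.0/4 -> H5 at depth 4
  add 139.54.221.0/24 -> H2 at depth 24
  add 254.0.0.0/8 -> H2 at depth 8
  add 254.13.96.0/20 -> H0 at depth 20
  lookup 254.32.110.39: bits 1111111000 walk d0:-→d1:-→d2:-→d3:-→d4:-→d5:-→d6:-→d7:-→d8:H2→d9:-→d10:- -> H2
  lookup 128.0.203.112: bits 1000 walk d0:-→d1:-→d2:-→d3:H1→d4:H5 -> H5
  lookup 228.132.215.38: bits 111 walk d0:-→d1:-→d2:-→d3:- -> no-route
  del 128.0.0.0/3 (clear depth 3)
  del 139.54.220.0/23 (clear depth 23)
  add 6.172.95.0/24 -> H1 at depth 24
  del 139.54.221.0/24 (clear depth 24)
  add 0.0.0.0/0 -> H5 at depth 0
  add 254.13.102.0/24 -> H1 at depth 24
  lookup 254.13.102.7: bits 111111100000110101100110 walk d0:H5→d1:-→d2:-→d3:-→d4:-→d5:-→d6:-→d7:-→d8:H2→d9:-→d10:-→d11:-→d12:H0→d13:-→d14:-→d15:-→d16:-→d17:-→d18:-→d19:-→d20:H0→d21:-→d22:-→d23:-→d24:H1 -> H1
  lookup 139.54.210.88: bits 10001011001101101101 walk d0:H5→d1:-→d2:-→d3:-→d4:H5→d5:-→d6:-→d7:-→d8:-→d9:-→d10:-→d11:-→d12:-→d13:-→d14:-→d15:-→d16:-→d17:-→d18:-→d19:-→d20:H2 -> H2
  add 136.218.246.48/28 -> H2 at depth 28
  add 254.13.102.176/30 -> H4 at depth 30

== LOOKUPS ==
["H5","H5","H5","H5","H2","H5","no-route","H1","H2"]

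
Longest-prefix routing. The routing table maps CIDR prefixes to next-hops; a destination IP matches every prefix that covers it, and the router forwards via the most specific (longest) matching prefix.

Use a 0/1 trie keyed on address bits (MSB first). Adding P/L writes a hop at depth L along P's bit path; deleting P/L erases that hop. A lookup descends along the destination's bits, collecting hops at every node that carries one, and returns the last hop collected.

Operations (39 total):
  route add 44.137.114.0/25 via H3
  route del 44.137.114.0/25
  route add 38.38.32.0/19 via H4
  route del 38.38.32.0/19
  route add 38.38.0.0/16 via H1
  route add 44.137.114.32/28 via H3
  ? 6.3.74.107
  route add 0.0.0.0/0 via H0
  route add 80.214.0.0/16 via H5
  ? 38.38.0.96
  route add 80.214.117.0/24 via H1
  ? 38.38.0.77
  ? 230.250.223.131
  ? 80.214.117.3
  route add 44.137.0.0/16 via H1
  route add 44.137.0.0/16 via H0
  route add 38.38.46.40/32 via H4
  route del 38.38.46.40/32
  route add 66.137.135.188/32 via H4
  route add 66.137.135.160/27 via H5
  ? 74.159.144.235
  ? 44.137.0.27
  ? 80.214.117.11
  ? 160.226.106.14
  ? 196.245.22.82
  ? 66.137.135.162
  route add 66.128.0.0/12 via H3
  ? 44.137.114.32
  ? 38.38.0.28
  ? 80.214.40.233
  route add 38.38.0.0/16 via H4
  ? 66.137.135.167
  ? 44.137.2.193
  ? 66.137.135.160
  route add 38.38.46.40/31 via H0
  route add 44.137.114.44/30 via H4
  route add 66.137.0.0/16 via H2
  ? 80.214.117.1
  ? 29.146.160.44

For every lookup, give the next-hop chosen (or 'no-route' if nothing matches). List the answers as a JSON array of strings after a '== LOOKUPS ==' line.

Process each operation:
  add 44.137.114.0/25 -> H3 at depth 25
  del 44.137.114.0/25 (clear depth 25)
  add 38.38.32.0/19 -> H4 at depth 19
  del 38.38.32.0/19 (clear depth 19)
  add 38.38.0.0/16 -> H1 at depth 16
  add 44.137.114.32/28 -> H3 at depth 28
  Q 6.3.74.107: descend 00 ; hops seen [∅] ; pick no-route
  add 0.0.0.0/0 -> H0 at depth 0
  add 80.214.0.0/16 -> H5 at depth 16
  Q 38.38.0.96: descend 001001100010011000 ; hops seen [H0,H1] ; pick H1
  add 80.214.117.0/24 -> H1 at depth 24
  Q 38.38.0.77: descend 001001100010011000 ; hops seen [H0,H1] ; pick H1
  Q 230.250.223.131: descend ε ; hops seen [H0] ; pick H0
  Q 80.214.117.3: descend 010100001101011001110101 ; hops seen [H0,H5,H1] ; pick H1
  add 44.137.0.0/16 -> H1 at depth 16
  add 44.137.0.0/16 -> H0 at depth 16
  add 38.38.46.40/32 -> H4 at depth 32
  del 38.38.46.40/32 (clear depth 32)
  add 66.137.135.188/32 -> H4 at depth 32
  add 66.137.135.160/27 -> H5 at depth 27
  Q 74.159.144.235: descend 0100 ; hops seen [H0] ; pick H0
  Q 44.137.0.27: descend 00101100100010010 ; hops seen [H0,H0] ; pick H0
  Q 80.214.117.11: descend 010100001101011001110101 ; hops seen [H0,H5,H1] ; pick H1
  Q 160.226.106.14: descend ε ; hops seen [H0] ; pick H0
  Q 196.245.22.82: descend ε ; hops seen [H0] ; pick H0
  Q 66.137.135.162: descend 010000101000100110000111101 ; hops seen [H0,H5] ; pick H5
  add 66.128.0.0/12 -> H3 at depth 12
  Q 44.137.114.32: descend 0010110010001001011100100010 ; hops seen [H0,H0,H3] ; pick H3
  Q 38.38.0.28: descend 001001100010011000 ; hops seen [H0,H1] ; pick H1
  Q 80.214.40.233: descend 01010000110101100 ; hops seen [H0,H5] ; pick H5
  add 38.38.0.0/16 -> H4 at depth 16
  Q 66.137.135.167: descend 010000101000100110000111101 ; hops seen [H0,H3,H5] ; pick H5
  Q 44.137.2.193: descend 00101100100010010 ; hops seen [H0,H0] ; pick H0
  Q 66.137.135.160: descend 010000101000100110000111101 ; hops seen [H0,H3,H5] ; pick H5
  add 38.38.46.40/31 -> H0 at depth 31
  add 44.137.114.44/30 -> H4 at depth 30
  add 66.137.0.0/16 -> H2 at depth 16
  Q 80.214.117.1: descend 010100001101011001110101 ; hops seen [H0,H5,H1] ; pick H1
  Q 29.146.160.44: descend 00 ; hops seen [H0] ; pick H0

== LOOKUPS ==
["no-route","H1","H1","H0","H1","H0","H0","H1","H0","H0","H5","H3","H1","H5","H5","H0","H5","H1","H0"]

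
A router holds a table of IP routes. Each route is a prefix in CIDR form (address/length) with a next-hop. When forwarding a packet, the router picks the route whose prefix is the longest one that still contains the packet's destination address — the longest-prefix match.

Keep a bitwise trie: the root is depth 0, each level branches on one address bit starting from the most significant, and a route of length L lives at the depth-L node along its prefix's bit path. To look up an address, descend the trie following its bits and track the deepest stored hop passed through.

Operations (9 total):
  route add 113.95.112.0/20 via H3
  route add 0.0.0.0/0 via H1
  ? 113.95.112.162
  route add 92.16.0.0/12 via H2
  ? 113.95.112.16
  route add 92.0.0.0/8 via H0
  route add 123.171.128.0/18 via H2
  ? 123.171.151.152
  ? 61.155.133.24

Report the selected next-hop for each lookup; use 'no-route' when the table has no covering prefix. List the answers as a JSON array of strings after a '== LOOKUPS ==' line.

Apply in order:
  + 113.95.112.0/20 (H3) depth=20
  + 0.0.0.0/0 (H1) depth=0
  ? 113.95.112.162  path d0:H1→d1:-→d2:-→d3:-→d4:-→d5:-→d6:-→d7:-→d8:-→d9:-→d10:-→d11:-→d12:-→d13:-→d14:-→d15:-→d16:-→d17:-→d18:-→d19:-→d20:H3  best=H3
  + 92.16.0.0/12 (H2) depth=12
  ? 113.95.112.16  path d0:H1→d1:-→d2:-→d3:-→d4:-→d5:-→d6:-→d7:-→d8:-→d9:-→d10:-→d11:-→d12:-→d13:-→d14:-→d15:-→d16:-→d17:-→d18:-→d19:-→d20:H3  best=H3
  + 92.0.0.0/8 (H0) depth=8
  + 123.171.128.0/18 (H2) depth=18
  ? 123.171.151.152  path d0:H1→d1:-→d2:-→d3:-→d4:-→d5:-→d6:-→d7:-→d8:-→d9:-→d10:-→d11:-→d12:-→d13:-→d14:-→d15:-→d16:-→d17:-→d18:H2  best=H2
  ? 61.155.133.24  path d0:H1→d1:-  best=H1

== LOOKUPS ==
["H3","H3","H2","H1"]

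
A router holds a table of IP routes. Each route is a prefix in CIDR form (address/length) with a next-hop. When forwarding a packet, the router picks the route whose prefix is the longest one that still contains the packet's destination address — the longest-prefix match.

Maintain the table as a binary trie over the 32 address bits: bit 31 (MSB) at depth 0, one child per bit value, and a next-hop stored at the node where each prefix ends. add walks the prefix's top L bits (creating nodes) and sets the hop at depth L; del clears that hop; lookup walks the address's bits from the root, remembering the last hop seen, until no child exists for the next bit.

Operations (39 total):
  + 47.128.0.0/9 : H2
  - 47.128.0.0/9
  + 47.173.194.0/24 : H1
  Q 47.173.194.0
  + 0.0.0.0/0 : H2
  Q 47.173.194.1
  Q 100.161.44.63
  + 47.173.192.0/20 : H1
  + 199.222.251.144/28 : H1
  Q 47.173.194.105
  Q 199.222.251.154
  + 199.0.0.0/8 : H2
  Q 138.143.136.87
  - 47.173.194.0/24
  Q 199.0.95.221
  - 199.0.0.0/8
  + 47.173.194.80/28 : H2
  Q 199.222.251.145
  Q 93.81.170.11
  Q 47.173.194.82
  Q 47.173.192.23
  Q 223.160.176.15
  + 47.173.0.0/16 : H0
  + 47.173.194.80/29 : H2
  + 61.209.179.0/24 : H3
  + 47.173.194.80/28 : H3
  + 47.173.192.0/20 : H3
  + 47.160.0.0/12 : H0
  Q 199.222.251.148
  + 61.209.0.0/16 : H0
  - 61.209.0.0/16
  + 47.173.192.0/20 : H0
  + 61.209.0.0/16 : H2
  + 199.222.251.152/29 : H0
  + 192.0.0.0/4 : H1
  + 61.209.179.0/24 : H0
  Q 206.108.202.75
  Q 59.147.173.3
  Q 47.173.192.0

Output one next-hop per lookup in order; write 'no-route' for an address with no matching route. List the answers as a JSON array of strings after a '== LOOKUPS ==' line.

Trace:
  + 47.128.0.0/9 (H2) depth=9
  - 47.128.0.0/9 clear@9
  + 47.173.194.0/24 (H1) depth=24
  lookup 47.173.194.0: bits 001011111010110111000010 walk d0:-→d1:-→d2:-→d3:-→d4:-→d5:-→d6:-→d7:-→d8:-→d9:-→d10:-→d11:-→d12:-→d13:-→d14:-→d15:-→d16:-→d17:-→d18:-→d19:-→d20:-→d21:-→d22:-→d23:-→d24:H1 -> H1
  + 0.0.0.0/0 (H2) depth=0
  lookup 47.173.194.1: bits 001011111010110111000010 walk d0:H2→d1:-→d2:-→d3:-→d4:-→d5:-→d6:-→d7:-→d8:-→d9:-→d10:-→d11:-→d12:-→d13:-→d14:-→d15:-→d16:-→d17:-→d18:-→d19:-→d20:-→d21:-→d22:-→d23:-→d24:H1 -> H1
  lookup 100.161.44.63: bits 0 walk d0:H2→d1:- -> H2
  + 47.173.192.0/20 (H1) depth=20
  + 199.222.251.144/28 (H1) depth=28
  lookup 47.173.194.105: bits 001011111010110111000010 walk d0:H2→d1:-→d2:-→d3:-→d4:-→d5:-→d6:-→d7:-→d8:-→d9:-→d10:-→d11:-→d12:-→d13:-→d14:-→d15:-→d16:-→d17:-→d18:-→d19:-→d20:H1→d21:-→d22:-→d23:-→d24:H1 -> H1
  lookup 199.222.251.154: bits 1100011111011110111110111001 walk d0:H2→d1:-→d2:-→d3:-→d4:-→d5:-→d6:-→d7:-→d8:-→d9:-→d10:-→d11:-→d12:-→d13:-→d14:-→d15:-→d16:-→d17:-→d18:-→d19:-→d20:-→d21:-→d22:-→d23:-→d24:-→d25:-→d26:-→d27:-→d28:H1 -> H1
  + 199.0.0.0/8 (H2) depth=8
  lookup 138.143.136.87: bits 1 walk d0:H2→d1:- -> H2
  - 47.173.194.0/24 clear@24
  lookup 199.0.95.221: bits 11000111 walk d0:H2→d1:-→d2:-→d3:-→d4:-→d5:-→d6:-→d7:-→d8:H2 -> H2
  - 199.0.0.0/8 clear@8
  + 47.173.194.80/28 (H2) depth=28
  lookup 199.222.251.145: bits 1100011111011110111110111001 walk d0:H2→d1:-→d2:-→d3:-→d4:-→d5:-→d6:-→d7:-→d8:-→d9:-→d10:-→d11:-→d12:-→d13:-→d14:-→d15:-→d16:-→d17:-→d18:-→d19:-→d20:-→d21:-→d22:-→d23:-→d24:-→d25:-→d26:-→d27:-→d28:H1 -> H1
  lookup 93.81.170.11: bits 0 walk d0:H2→d1:- -> H2
  lookup 47.173.194.82: bits 0010111110101101110000100101 walk d0:H2→d1:-→d2:-→d3:-→d4:-→d5:-→d6:-→d7:-→d8:-→d9:-→d10:-→d11:-→d12:-→d13:-→d14:-→d15:-→d16:-→d17:-→d18:-→d19:-→d20:H1→d21:-→d22:-→d23:-→d24:-→d25:-→d26:-→d27:-→d28:H2 -> H2
  lookup 47.173.192.23: bits 0010111110101101110000 walk d0:H2→d1:-→d2:-→d3:-→d4:-→d5:-→d6:-→d7:-→d8:-→d9:-→d10:-→d11:-→d12:-→d13:-→d14:-→d15:-→d16:-→d17:-→d18:-→d19:-→d20:H1→d21:-→d22:- -> H1
  lookup 223.160.176.15: bits 110 walk d0:H2→d1:-→d2:-→d3:- -> H2
  + 47.173.0.0/16 (H0) depth=16
  + 47.173.194.80/29 (H2) depth=29
  + 61.209.179.0/24 (H3) depth=24
  + 47.173.194.80/28 (H3) depth=28
  + 47.173.192.0/20 (H3) depth=20
  + 47.160.0.0/12 (H0) depth=12
  lookup 199.222.251.148: bits 1100011111011110111110111001 walk d0:H2→d1:-→d2:-→d3:-→d4:-→d5:-→d6:-→d7:-→d8:-→d9:-→d10:-→d11:-→d12:-→d13:-→d14:-→d15:-→d16:-→d17:-→d18:-→d19:-→d20:-→d21:-→d22:-→d23:-→d24:-→d25:-→d26:-→d27:-→d28:H1 -> H1
  + 61.209.0.0/16 (H0) depth=16
  - 61.209.0.0/16 clear@16
  + 47.173.192.0/20 (H0) depth=20
  + 61.209.0.0/16 (H2) depth=16
  + 199.222.251.152/29 (H0) depth=29
  + 192.0.0.0/4 (H1) depth=4
  + 61.209.179.0/24 (H0) depth=24
  lookup 206.108.202.75: bits 1100 walk d0:H2→d1:-→d2:-→d3:-→d4:H1 -> H1
  lookup 59.147.173.3: bits 00111 walk d0:H2→d1:-→d2:-→d3:-→d4:-→d5:- -> H2
  lookup 47.173.192.0: bits 0010111110101101110000 walk d0:H2→d1:-→d2:-→d3:-→d4:-→d5:-→d6:-→d7:-→d8:-→d9:-→d10:-→d11:-→d12:H0→d13:-→d14:-→d15:-→d16:H0→d17:-→d18:-→d19:-→d20:H0→d21:-→d22:- -> H0

== LOOKUPS ==
["H1","H1","H2","H1","H1","H2","H2","H1","H2","H2","H1","H2","H1","H1","H2","H0"]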